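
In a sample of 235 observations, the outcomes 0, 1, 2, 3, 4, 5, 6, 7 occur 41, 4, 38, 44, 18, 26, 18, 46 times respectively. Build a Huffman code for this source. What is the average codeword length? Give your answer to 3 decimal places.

Probabilities are the counts divided by 235.
Repeatedly combine the two least-probable nodes; the expected code length is the sum of the merged weights.
merge 4/235 + 18/235 → 22/235
merge 18/235 + 22/235 → 8/47
merge 26/235 + 38/235 → 64/235
merge 8/47 + 41/235 → 81/235
merge 44/235 + 46/235 → 18/47
merge 64/235 + 81/235 → 29/47
merge 18/47 + 29/47 → 1
L = 22/235 + 8/47 + 64/235 + 81/235 + 18/47 + 29/47 + 1 = 677/235 ≈ 2.881 bits/symbol.

2.881 bits/symbol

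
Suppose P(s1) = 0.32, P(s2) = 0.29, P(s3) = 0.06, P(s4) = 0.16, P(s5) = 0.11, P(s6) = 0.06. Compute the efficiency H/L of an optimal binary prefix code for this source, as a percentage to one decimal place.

98.1%

Entropy H = −Σ p log₂ p ≈ 2.3043 bits.
Huffman merges: 3/50+3/50→3/25; 11/100+3/25→23/100; 4/25+23/100→39/100; 29/100+8/25→61/100; 39/100+61/100→1. L = 47/20 ≈ 2.3500.
Efficiency = H/L = 2.3043/2.3500 = 98.1%.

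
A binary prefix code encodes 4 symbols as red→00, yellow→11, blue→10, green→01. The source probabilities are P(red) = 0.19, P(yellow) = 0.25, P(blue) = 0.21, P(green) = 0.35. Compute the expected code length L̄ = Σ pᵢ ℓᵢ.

L̄ = Σ pᵢ·ℓᵢ = 0.19·2 + 0.25·2 + 0.21·2 + 0.35·2 = 2 bits/symbol.

2 bits/symbol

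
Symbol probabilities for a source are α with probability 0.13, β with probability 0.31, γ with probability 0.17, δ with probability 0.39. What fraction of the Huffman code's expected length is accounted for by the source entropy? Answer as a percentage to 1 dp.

97.9%

Entropy H = −Σ p log₂ p ≈ 1.8708 bits.
Huffman merges: 13/100+17/100→3/10; 3/10+31/100→61/100; 39/100+61/100→1. L = 191/100 ≈ 1.9100.
Efficiency = H/L = 1.8708/1.9100 = 97.9%.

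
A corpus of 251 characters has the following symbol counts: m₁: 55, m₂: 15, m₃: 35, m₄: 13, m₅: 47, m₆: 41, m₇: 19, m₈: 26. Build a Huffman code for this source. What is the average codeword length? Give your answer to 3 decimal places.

Probabilities are the counts divided by 251.
Repeatedly combine the two least-probable nodes; the expected code length is the sum of the merged weights.
merge 13/251 + 15/251 → 28/251
merge 19/251 + 26/251 → 45/251
merge 28/251 + 35/251 → 63/251
merge 41/251 + 45/251 → 86/251
merge 47/251 + 55/251 → 102/251
merge 63/251 + 86/251 → 149/251
merge 102/251 + 149/251 → 1
L = 28/251 + 45/251 + 63/251 + 86/251 + 102/251 + 149/251 + 1 = 724/251 ≈ 2.884 bits/symbol.

2.884 bits/symbol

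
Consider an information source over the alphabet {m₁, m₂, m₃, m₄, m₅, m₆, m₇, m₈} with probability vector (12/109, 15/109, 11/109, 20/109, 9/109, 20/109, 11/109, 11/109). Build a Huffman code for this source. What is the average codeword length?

Repeatedly combine the two least-probable nodes; the expected code length is the sum of the merged weights.
merge 9/109 + 11/109 → 20/109
merge 11/109 + 11/109 → 22/109
merge 12/109 + 15/109 → 27/109
merge 20/109 + 20/109 → 40/109
merge 20/109 + 22/109 → 42/109
merge 27/109 + 40/109 → 67/109
merge 42/109 + 67/109 → 1
L = 20/109 + 22/109 + 27/109 + 40/109 + 42/109 + 67/109 + 1 = 3 bits/symbol.

3 bits/symbol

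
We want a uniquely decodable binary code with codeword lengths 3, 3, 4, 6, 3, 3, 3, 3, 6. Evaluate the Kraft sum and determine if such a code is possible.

0.84375; yes

With common denominator 2^6 = 64: Σ 2^(−ℓᵢ) = 8/64 + 8/64 + 4/64 + 1/64 + 8/64 + 8/64 + 8/64 + 8/64 + 1/64 = 54/64 = 0.84375.
Kraft's inequality requires Σ ≤ 1; here Σ = 0.84375 ≤ 1, so such a prefix code exists.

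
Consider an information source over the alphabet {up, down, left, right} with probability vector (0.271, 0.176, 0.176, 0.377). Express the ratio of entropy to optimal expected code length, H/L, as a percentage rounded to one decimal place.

Entropy H = −Σ p log₂ p ≈ 1.9233 bits.
Huffman merges: 22/125+22/125→44/125; 271/1000+44/125→623/1000; 377/1000+623/1000→1. L = 79/40 ≈ 1.9750.
Efficiency = H/L = 1.9233/1.9750 = 97.4%.

97.4%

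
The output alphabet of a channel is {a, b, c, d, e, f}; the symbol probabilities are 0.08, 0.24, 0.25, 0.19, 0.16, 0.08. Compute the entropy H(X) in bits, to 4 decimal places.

2.4554 bits

H = −Σ pᵢ log₂ pᵢ.
−0.08·log₂(0.08) = 0.2915
−0.24·log₂(0.24) = 0.4941
−0.25·log₂(0.25) = 0.5000
−0.19·log₂(0.19) = 0.4552
−0.16·log₂(0.16) = 0.4230
−0.08·log₂(0.08) = 0.2915
Sum ≈ 2.4554 → 2.4554 bits.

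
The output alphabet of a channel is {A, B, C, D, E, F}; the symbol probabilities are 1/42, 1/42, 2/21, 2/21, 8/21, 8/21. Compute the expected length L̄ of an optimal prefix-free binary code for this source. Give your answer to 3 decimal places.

2.048 bits/symbol

Repeatedly combine the two least-probable nodes; the expected code length is the sum of the merged weights.
merge 1/42 + 1/42 → 1/21
merge 1/21 + 2/21 → 1/7
merge 2/21 + 1/7 → 5/21
merge 5/21 + 8/21 → 13/21
merge 8/21 + 13/21 → 1
L = 1/21 + 1/7 + 5/21 + 13/21 + 1 = 43/21 ≈ 2.048 bits/symbol.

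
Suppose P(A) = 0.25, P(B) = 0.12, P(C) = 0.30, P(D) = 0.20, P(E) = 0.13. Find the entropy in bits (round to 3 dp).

2.235 bits

H = −Σ pᵢ log₂ pᵢ.
−0.25·log₂(0.25) = 0.5000
−0.12·log₂(0.12) = 0.3671
−0.30·log₂(0.30) = 0.5211
−0.20·log₂(0.20) = 0.4644
−0.13·log₂(0.13) = 0.3826
Sum ≈ 2.2352 → 2.235 bits.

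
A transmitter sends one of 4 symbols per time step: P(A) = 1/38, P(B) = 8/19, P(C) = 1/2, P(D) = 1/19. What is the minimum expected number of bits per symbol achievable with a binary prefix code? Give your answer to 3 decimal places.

1.579 bits/symbol

Repeatedly combine the two least-probable nodes; the expected code length is the sum of the merged weights.
merge 1/38 + 1/19 → 3/38
merge 3/38 + 8/19 → 1/2
merge 1/2 + 1/2 → 1
L = 3/38 + 1/2 + 1 = 30/19 ≈ 1.579 bits/symbol.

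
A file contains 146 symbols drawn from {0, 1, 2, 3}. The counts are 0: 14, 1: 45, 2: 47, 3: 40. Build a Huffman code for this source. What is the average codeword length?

2 bits/symbol

Probabilities are the counts divided by 146.
Repeatedly combine the two least-probable nodes; the expected code length is the sum of the merged weights.
merge 7/73 + 20/73 → 27/73
merge 45/146 + 47/146 → 46/73
merge 27/73 + 46/73 → 1
L = 27/73 + 46/73 + 1 = 2 bits/symbol.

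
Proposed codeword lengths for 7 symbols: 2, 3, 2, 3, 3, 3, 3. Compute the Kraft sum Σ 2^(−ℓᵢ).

With common denominator 2^3 = 8: Σ 2^(−ℓᵢ) = 2/8 + 1/8 + 2/8 + 1/8 + 1/8 + 1/8 + 1/8 = 9/8 = 1.125.

1.125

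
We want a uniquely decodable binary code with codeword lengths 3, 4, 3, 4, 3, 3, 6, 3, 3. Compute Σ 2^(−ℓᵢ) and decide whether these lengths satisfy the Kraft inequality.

0.890625; yes

With common denominator 2^6 = 64: Σ 2^(−ℓᵢ) = 8/64 + 4/64 + 8/64 + 4/64 + 8/64 + 8/64 + 1/64 + 8/64 + 8/64 = 57/64 = 0.890625.
Kraft's inequality requires Σ ≤ 1; here Σ = 0.890625 ≤ 1, so such a prefix code exists.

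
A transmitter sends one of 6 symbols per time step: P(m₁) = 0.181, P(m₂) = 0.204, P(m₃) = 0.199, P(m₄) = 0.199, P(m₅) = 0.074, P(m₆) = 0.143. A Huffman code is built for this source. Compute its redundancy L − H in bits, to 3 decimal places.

Entropy H = −Σ p log₂ p ≈ 2.5204 bits.
Huffman merges: 37/500+143/1000→217/1000; 181/1000+199/1000→19/50; 199/1000+51/250→403/1000; 217/1000+19/50→597/1000; 403/1000+597/1000→1. L = 2597/1000 ≈ 2.5970.
L − H = 2.5970 − 2.5204 = 0.077 bits.

0.077 bits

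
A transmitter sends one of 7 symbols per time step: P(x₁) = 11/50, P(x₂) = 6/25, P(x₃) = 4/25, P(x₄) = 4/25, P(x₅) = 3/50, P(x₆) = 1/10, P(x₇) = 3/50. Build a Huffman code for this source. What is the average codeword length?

Repeatedly combine the two least-probable nodes; the expected code length is the sum of the merged weights.
merge 3/50 + 3/50 → 3/25
merge 1/10 + 3/25 → 11/50
merge 4/25 + 4/25 → 8/25
merge 11/50 + 11/50 → 11/25
merge 6/25 + 8/25 → 14/25
merge 11/25 + 14/25 → 1
L = 3/25 + 11/50 + 8/25 + 11/25 + 14/25 + 1 = 133/50 = 2.66 bits/symbol.

2.66 bits/symbol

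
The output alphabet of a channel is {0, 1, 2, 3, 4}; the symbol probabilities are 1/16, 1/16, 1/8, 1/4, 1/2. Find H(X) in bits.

1.875 bits

Each probability is a power of 1/2, so log₂(1/p) is an integer.
H = Σ p·log₂(1/p) = 1/16·4 + 1/16·4 + 1/8·3 + 1/4·2 + 1/2·1 = 1.875 bits.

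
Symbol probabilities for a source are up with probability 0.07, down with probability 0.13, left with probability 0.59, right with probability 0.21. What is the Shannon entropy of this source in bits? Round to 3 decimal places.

H = −Σ pᵢ log₂ pᵢ.
−0.07·log₂(0.07) = 0.2686
−0.13·log₂(0.13) = 0.3826
−0.59·log₂(0.59) = 0.4491
−0.21·log₂(0.21) = 0.4728
Sum ≈ 1.5731 → 1.573 bits.

1.573 bits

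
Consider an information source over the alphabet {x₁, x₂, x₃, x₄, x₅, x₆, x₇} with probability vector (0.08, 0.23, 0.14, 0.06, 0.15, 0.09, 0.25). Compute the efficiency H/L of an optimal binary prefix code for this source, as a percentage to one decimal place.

Entropy H = −Σ p log₂ p ≈ 2.6430 bits.
Huffman merges: 3/50+2/25→7/50; 9/100+7/50→23/100; 7/50+3/20→29/100; 23/100+23/100→23/50; 1/4+29/100→27/50; 23/50+27/50→1. L = 133/50 ≈ 2.6600.
Efficiency = H/L = 2.6430/2.6600 = 99.4%.

99.4%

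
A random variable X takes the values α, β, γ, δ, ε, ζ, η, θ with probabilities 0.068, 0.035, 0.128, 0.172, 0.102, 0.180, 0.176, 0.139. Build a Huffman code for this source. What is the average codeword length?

2.923 bits/symbol

Repeatedly combine the two least-probable nodes; the expected code length is the sum of the merged weights.
merge 7/200 + 17/250 → 103/1000
merge 51/500 + 103/1000 → 41/200
merge 16/125 + 139/1000 → 267/1000
merge 43/250 + 22/125 → 87/250
merge 9/50 + 41/200 → 77/200
merge 267/1000 + 87/250 → 123/200
merge 77/200 + 123/200 → 1
L = 103/1000 + 41/200 + 267/1000 + 87/250 + 77/200 + 123/200 + 1 = 2923/1000 = 2.923 bits/symbol.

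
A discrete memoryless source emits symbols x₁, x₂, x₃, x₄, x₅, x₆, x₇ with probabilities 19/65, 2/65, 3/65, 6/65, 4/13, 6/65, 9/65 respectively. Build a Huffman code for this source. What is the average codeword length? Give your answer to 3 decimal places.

2.477 bits/symbol

Repeatedly combine the two least-probable nodes; the expected code length is the sum of the merged weights.
merge 2/65 + 3/65 → 1/13
merge 1/13 + 6/65 → 11/65
merge 6/65 + 9/65 → 3/13
merge 11/65 + 3/13 → 2/5
merge 19/65 + 4/13 → 3/5
merge 2/5 + 3/5 → 1
L = 1/13 + 11/65 + 3/13 + 2/5 + 3/5 + 1 = 161/65 ≈ 2.477 bits/symbol.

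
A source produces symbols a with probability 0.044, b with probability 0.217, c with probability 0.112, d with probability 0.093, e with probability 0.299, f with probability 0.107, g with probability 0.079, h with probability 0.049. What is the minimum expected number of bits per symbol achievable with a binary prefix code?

Repeatedly combine the two least-probable nodes; the expected code length is the sum of the merged weights.
merge 11/250 + 49/1000 → 93/1000
merge 79/1000 + 93/1000 → 43/250
merge 93/1000 + 107/1000 → 1/5
merge 14/125 + 43/250 → 71/250
merge 1/5 + 217/1000 → 417/1000
merge 71/250 + 299/1000 → 583/1000
merge 417/1000 + 583/1000 → 1
L = 93/1000 + 43/250 + 1/5 + 71/250 + 417/1000 + 583/1000 + 1 = 2749/1000 = 2.749 bits/symbol.

2.749 bits/symbol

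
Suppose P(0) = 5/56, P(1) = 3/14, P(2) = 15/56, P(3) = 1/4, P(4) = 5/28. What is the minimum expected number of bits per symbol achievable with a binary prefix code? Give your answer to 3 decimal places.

Repeatedly combine the two least-probable nodes; the expected code length is the sum of the merged weights.
merge 5/56 + 5/28 → 15/56
merge 3/14 + 1/4 → 13/28
merge 15/56 + 15/56 → 15/28
merge 13/28 + 15/28 → 1
L = 15/56 + 13/28 + 15/28 + 1 = 127/56 ≈ 2.268 bits/symbol.

2.268 bits/symbol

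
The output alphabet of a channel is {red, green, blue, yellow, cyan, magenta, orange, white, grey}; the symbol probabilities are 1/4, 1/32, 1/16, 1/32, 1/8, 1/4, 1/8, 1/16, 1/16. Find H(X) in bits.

Each probability is a power of 1/2, so log₂(1/p) is an integer.
H = Σ p·log₂(1/p) = 1/4·2 + 1/32·5 + 1/16·4 + 1/32·5 + 1/8·3 + 1/4·2 + 1/8·3 + 1/16·4 + 1/16·4 = 2.8125 bits.

2.8125 bits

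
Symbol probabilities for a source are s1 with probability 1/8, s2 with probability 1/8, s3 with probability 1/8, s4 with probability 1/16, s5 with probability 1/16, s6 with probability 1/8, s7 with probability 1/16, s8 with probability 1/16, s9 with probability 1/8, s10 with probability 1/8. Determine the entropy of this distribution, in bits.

Each probability is a power of 1/2, so log₂(1/p) is an integer.
H = Σ p·log₂(1/p) = 1/8·3 + 1/8·3 + 1/8·3 + 1/16·4 + 1/16·4 + 1/8·3 + 1/16·4 + 1/16·4 + 1/8·3 + 1/8·3 = 3.25 bits.

3.25 bits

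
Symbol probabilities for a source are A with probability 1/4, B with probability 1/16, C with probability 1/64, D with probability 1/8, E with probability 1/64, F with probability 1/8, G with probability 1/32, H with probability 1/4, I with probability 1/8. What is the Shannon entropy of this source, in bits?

Each probability is a power of 1/2, so log₂(1/p) is an integer.
H = Σ p·log₂(1/p) = 1/4·2 + 1/16·4 + 1/64·6 + 1/8·3 + 1/64·6 + 1/8·3 + 1/32·5 + 1/4·2 + 1/8·3 = 2.71875 bits.

2.71875 bits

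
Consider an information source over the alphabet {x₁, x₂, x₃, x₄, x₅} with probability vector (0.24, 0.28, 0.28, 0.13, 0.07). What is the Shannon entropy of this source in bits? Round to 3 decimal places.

H = −Σ pᵢ log₂ pᵢ.
−0.24·log₂(0.24) = 0.4941
−0.28·log₂(0.28) = 0.5142
−0.28·log₂(0.28) = 0.5142
−0.13·log₂(0.13) = 0.3826
−0.07·log₂(0.07) = 0.2686
Sum ≈ 2.1738 → 2.174 bits.

2.174 bits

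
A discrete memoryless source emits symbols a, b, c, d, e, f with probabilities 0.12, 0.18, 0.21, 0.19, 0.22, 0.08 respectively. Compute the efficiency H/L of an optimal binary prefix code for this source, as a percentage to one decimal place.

Entropy H = −Σ p log₂ p ≈ 2.5125 bits.
Huffman merges: 2/25+3/25→1/5; 9/50+19/100→37/100; 1/5+21/100→41/100; 11/50+37/100→59/100; 41/100+59/100→1. L = 257/100 ≈ 2.5700.
Efficiency = H/L = 2.5125/2.5700 = 97.8%.

97.8%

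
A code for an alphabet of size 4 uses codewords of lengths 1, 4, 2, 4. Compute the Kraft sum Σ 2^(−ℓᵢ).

With common denominator 2^4 = 16: Σ 2^(−ℓᵢ) = 8/16 + 1/16 + 4/16 + 1/16 = 14/16 = 0.875.

0.875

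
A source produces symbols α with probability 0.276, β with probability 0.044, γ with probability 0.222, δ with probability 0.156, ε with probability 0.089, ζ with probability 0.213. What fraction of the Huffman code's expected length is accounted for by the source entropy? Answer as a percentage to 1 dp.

Entropy H = −Σ p log₂ p ≈ 2.3969 bits.
Huffman merges: 11/250+89/1000→133/1000; 133/1000+39/250→289/1000; 213/1000+111/500→87/200; 69/250+289/1000→113/200; 87/200+113/200→1. L = 1211/500 ≈ 2.4220.
Efficiency = H/L = 2.3969/2.4220 = 99.0%.

99.0%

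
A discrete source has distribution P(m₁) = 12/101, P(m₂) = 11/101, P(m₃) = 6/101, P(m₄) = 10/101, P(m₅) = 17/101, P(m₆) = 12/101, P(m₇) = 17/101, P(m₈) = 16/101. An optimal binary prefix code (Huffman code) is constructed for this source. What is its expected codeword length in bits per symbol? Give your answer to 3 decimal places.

Repeatedly combine the two least-probable nodes; the expected code length is the sum of the merged weights.
merge 6/101 + 10/101 → 16/101
merge 11/101 + 12/101 → 23/101
merge 12/101 + 16/101 → 28/101
merge 16/101 + 17/101 → 33/101
merge 17/101 + 23/101 → 40/101
merge 28/101 + 33/101 → 61/101
merge 40/101 + 61/101 → 1
L = 16/101 + 23/101 + 28/101 + 33/101 + 40/101 + 61/101 + 1 = 302/101 ≈ 2.990 bits/symbol.

2.990 bits/symbol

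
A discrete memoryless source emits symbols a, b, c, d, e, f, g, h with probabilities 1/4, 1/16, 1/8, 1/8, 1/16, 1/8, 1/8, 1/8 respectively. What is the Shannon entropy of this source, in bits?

2.875 bits

Each probability is a power of 1/2, so log₂(1/p) is an integer.
H = Σ p·log₂(1/p) = 1/4·2 + 1/16·4 + 1/8·3 + 1/8·3 + 1/16·4 + 1/8·3 + 1/8·3 + 1/8·3 = 2.875 bits.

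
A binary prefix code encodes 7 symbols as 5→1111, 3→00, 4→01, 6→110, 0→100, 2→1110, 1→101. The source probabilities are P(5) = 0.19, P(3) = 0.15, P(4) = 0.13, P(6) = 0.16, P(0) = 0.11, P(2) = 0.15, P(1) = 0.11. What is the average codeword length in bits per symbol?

L̄ = Σ pᵢ·ℓᵢ = 0.19·4 + 0.15·2 + 0.13·2 + 0.16·3 + 0.11·3 + 0.15·4 + 0.11·3 = 3.06 bits/symbol.

3.06 bits/symbol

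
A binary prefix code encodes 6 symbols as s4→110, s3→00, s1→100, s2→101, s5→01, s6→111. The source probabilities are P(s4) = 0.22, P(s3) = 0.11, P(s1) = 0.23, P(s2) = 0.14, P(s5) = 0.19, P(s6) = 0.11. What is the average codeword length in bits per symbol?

2.7 bits/symbol

L̄ = Σ pᵢ·ℓᵢ = 0.22·3 + 0.11·2 + 0.23·3 + 0.14·3 + 0.19·2 + 0.11·3 = 2.7 bits/symbol.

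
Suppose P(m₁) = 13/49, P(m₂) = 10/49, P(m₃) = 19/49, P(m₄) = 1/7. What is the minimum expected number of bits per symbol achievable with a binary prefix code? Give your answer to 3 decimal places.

1.959 bits/symbol

Repeatedly combine the two least-probable nodes; the expected code length is the sum of the merged weights.
merge 1/7 + 10/49 → 17/49
merge 13/49 + 17/49 → 30/49
merge 19/49 + 30/49 → 1
L = 17/49 + 30/49 + 1 = 96/49 ≈ 1.959 bits/symbol.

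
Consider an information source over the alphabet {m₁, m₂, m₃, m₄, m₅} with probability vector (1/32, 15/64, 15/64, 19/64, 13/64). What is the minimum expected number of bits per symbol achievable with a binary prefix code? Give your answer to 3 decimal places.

Repeatedly combine the two least-probable nodes; the expected code length is the sum of the merged weights.
merge 1/32 + 13/64 → 15/64
merge 15/64 + 15/64 → 15/32
merge 15/64 + 19/64 → 17/32
merge 15/32 + 17/32 → 1
L = 15/64 + 15/32 + 17/32 + 1 = 143/64 ≈ 2.234 bits/symbol.

2.234 bits/symbol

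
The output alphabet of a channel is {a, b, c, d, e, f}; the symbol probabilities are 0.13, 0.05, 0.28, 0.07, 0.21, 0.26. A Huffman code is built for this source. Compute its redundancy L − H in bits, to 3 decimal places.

0.010 bits

Entropy H = −Σ p log₂ p ≈ 2.3596 bits.
Huffman merges: 1/20+7/100→3/25; 3/25+13/100→1/4; 21/100+1/4→23/50; 13/50+7/25→27/50; 23/50+27/50→1. L = 237/100 ≈ 2.3700.
L − H = 2.3700 − 2.3596 = 0.010 bits.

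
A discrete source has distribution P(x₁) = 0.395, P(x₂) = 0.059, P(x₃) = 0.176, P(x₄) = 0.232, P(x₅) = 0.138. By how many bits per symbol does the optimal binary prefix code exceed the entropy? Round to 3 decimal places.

0.080 bits

Entropy H = −Σ p log₂ p ≈ 2.0947 bits.
Huffman merges: 59/1000+69/500→197/1000; 22/125+197/1000→373/1000; 29/125+373/1000→121/200; 79/200+121/200→1. L = 87/40 ≈ 2.1750.
L − H = 2.1750 − 2.0947 = 0.080 bits.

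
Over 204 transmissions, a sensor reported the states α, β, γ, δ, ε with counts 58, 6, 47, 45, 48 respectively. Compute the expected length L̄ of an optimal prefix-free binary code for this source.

2.25 bits/symbol

Probabilities are the counts divided by 204.
Repeatedly combine the two least-probable nodes; the expected code length is the sum of the merged weights.
merge 1/34 + 15/68 → 1/4
merge 47/204 + 4/17 → 95/204
merge 1/4 + 29/102 → 109/204
merge 95/204 + 109/204 → 1
L = 1/4 + 95/204 + 109/204 + 1 = 9/4 = 2.25 bits/symbol.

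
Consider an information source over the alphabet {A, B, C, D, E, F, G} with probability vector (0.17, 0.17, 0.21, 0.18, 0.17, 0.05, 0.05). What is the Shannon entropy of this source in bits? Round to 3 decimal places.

2.654 bits

H = −Σ pᵢ log₂ pᵢ.
−0.17·log₂(0.17) = 0.4346
−0.17·log₂(0.17) = 0.4346
−0.21·log₂(0.21) = 0.4728
−0.18·log₂(0.18) = 0.4453
−0.17·log₂(0.17) = 0.4346
−0.05·log₂(0.05) = 0.2161
−0.05·log₂(0.05) = 0.2161
Sum ≈ 2.6541 → 2.654 bits.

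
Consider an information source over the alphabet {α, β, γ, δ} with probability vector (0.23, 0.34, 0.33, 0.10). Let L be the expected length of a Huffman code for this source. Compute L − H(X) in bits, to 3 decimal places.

Entropy H = −Σ p log₂ p ≈ 1.8769 bits.
Huffman merges: 1/10+23/100→33/100; 33/100+33/100→33/50; 17/50+33/50→1. L = 199/100 ≈ 1.9900.
L − H = 1.9900 − 1.8769 = 0.113 bits.

0.113 bits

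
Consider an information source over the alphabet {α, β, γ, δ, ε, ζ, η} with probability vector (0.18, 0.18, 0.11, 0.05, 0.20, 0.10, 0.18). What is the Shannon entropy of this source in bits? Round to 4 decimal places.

H = −Σ pᵢ log₂ pᵢ.
−0.18·log₂(0.18) = 0.4453
−0.18·log₂(0.18) = 0.4453
−0.11·log₂(0.11) = 0.3503
−0.05·log₂(0.05) = 0.2161
−0.20·log₂(0.20) = 0.4644
−0.10·log₂(0.10) = 0.3322
−0.18·log₂(0.18) = 0.4453
Sum ≈ 2.6989 → 2.6989 bits.

2.6989 bits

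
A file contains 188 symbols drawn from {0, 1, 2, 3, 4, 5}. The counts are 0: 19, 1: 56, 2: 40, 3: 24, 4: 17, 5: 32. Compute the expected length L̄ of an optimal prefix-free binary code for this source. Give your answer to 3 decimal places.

Probabilities are the counts divided by 188.
Repeatedly combine the two least-probable nodes; the expected code length is the sum of the merged weights.
merge 17/188 + 19/188 → 9/47
merge 6/47 + 8/47 → 14/47
merge 9/47 + 10/47 → 19/47
merge 14/47 + 14/47 → 28/47
merge 19/47 + 28/47 → 1
L = 9/47 + 14/47 + 19/47 + 28/47 + 1 = 117/47 ≈ 2.489 bits/symbol.

2.489 bits/symbol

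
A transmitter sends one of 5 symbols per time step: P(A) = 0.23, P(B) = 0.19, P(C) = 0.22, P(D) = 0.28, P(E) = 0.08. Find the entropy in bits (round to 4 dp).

2.2292 bits

H = −Σ pᵢ log₂ pᵢ.
−0.23·log₂(0.23) = 0.4877
−0.19·log₂(0.19) = 0.4552
−0.22·log₂(0.22) = 0.4806
−0.28·log₂(0.28) = 0.5142
−0.08·log₂(0.08) = 0.2915
Sum ≈ 2.2292 → 2.2292 bits.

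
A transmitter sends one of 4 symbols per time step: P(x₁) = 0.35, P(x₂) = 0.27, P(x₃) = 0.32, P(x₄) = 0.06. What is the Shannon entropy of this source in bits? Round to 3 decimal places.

H = −Σ pᵢ log₂ pᵢ.
−0.35·log₂(0.35) = 0.5301
−0.27·log₂(0.27) = 0.5100
−0.32·log₂(0.32) = 0.5260
−0.06·log₂(0.06) = 0.2435
Sum ≈ 1.8097 → 1.810 bits.

1.810 bits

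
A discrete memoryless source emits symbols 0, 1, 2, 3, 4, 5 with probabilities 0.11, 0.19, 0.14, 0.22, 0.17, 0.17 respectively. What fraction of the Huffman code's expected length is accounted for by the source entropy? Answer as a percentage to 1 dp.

98.5%

Entropy H = −Σ p log₂ p ≈ 2.5524 bits.
Huffman merges: 11/100+7/50→1/4; 17/100+17/100→17/50; 19/100+11/50→41/100; 1/4+17/50→59/100; 41/100+59/100→1. L = 259/100 ≈ 2.5900.
Efficiency = H/L = 2.5524/2.5900 = 98.5%.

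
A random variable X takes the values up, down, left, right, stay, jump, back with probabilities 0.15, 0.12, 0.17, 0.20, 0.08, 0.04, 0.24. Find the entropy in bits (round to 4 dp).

H = −Σ pᵢ log₂ pᵢ.
−0.15·log₂(0.15) = 0.4105
−0.12·log₂(0.12) = 0.3671
−0.17·log₂(0.17) = 0.4346
−0.20·log₂(0.20) = 0.4644
−0.08·log₂(0.08) = 0.2915
−0.04·log₂(0.04) = 0.1858
−0.24·log₂(0.24) = 0.4941
Sum ≈ 2.6480 → 2.6480 bits.

2.6480 bits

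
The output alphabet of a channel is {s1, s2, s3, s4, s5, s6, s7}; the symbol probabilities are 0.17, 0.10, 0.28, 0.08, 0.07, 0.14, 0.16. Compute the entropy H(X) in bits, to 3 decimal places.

H = −Σ pᵢ log₂ pᵢ.
−0.17·log₂(0.17) = 0.4346
−0.10·log₂(0.10) = 0.3322
−0.28·log₂(0.28) = 0.5142
−0.08·log₂(0.08) = 0.2915
−0.07·log₂(0.07) = 0.2686
−0.14·log₂(0.14) = 0.3971
−0.16·log₂(0.16) = 0.4230
Sum ≈ 2.6612 → 2.661 bits.

2.661 bits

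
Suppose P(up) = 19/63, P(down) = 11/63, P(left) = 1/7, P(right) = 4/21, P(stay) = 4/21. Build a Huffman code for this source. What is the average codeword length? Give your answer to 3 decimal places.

Repeatedly combine the two least-probable nodes; the expected code length is the sum of the merged weights.
merge 1/7 + 11/63 → 20/63
merge 4/21 + 4/21 → 8/21
merge 19/63 + 20/63 → 13/21
merge 8/21 + 13/21 → 1
L = 20/63 + 8/21 + 13/21 + 1 = 146/63 ≈ 2.317 bits/symbol.

2.317 bits/symbol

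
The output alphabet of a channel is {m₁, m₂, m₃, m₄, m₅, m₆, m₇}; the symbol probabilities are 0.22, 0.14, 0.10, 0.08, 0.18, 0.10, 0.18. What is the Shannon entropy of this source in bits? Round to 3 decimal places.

H = −Σ pᵢ log₂ pᵢ.
−0.22·log₂(0.22) = 0.4806
−0.14·log₂(0.14) = 0.3971
−0.10·log₂(0.10) = 0.3322
−0.08·log₂(0.08) = 0.2915
−0.18·log₂(0.18) = 0.4453
−0.10·log₂(0.10) = 0.3322
−0.18·log₂(0.18) = 0.4453
Sum ≈ 2.7242 → 2.724 bits.

2.724 bits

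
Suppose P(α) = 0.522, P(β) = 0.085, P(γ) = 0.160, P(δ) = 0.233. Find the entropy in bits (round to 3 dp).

1.705 bits

H = −Σ pᵢ log₂ pᵢ.
−0.522·log₂(0.522) = 0.4896
−0.085·log₂(0.085) = 0.3023
−0.160·log₂(0.160) = 0.4230
−0.233·log₂(0.233) = 0.4897
Sum ≈ 1.7046 → 1.705 bits.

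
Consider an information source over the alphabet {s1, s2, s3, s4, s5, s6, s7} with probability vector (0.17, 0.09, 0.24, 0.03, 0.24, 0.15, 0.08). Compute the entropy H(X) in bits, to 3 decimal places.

H = −Σ pᵢ log₂ pᵢ.
−0.17·log₂(0.17) = 0.4346
−0.09·log₂(0.09) = 0.3127
−0.24·log₂(0.24) = 0.4941
−0.03·log₂(0.03) = 0.1518
−0.24·log₂(0.24) = 0.4941
−0.15·log₂(0.15) = 0.4105
−0.08·log₂(0.08) = 0.2915
Sum ≈ 2.5893 → 2.589 bits.

2.589 bits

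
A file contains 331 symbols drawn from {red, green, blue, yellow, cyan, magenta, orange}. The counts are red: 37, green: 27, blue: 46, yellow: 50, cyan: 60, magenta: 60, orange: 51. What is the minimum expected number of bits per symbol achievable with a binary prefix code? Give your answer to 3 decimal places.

Probabilities are the counts divided by 331.
Repeatedly combine the two least-probable nodes; the expected code length is the sum of the merged weights.
merge 27/331 + 37/331 → 64/331
merge 46/331 + 50/331 → 96/331
merge 51/331 + 60/331 → 111/331
merge 60/331 + 64/331 → 124/331
merge 96/331 + 111/331 → 207/331
merge 124/331 + 207/331 → 1
L = 64/331 + 96/331 + 111/331 + 124/331 + 207/331 + 1 = 933/331 ≈ 2.819 bits/symbol.

2.819 bits/symbol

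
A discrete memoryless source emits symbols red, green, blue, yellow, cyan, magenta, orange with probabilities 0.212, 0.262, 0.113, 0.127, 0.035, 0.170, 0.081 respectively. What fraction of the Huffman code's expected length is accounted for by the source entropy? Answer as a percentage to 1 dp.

98.9%

Entropy H = −Σ p log₂ p ≈ 2.6118 bits.
Huffman merges: 7/200+81/1000→29/250; 113/1000+29/250→229/1000; 127/1000+17/100→297/1000; 53/250+229/1000→441/1000; 131/500+297/1000→559/1000; 441/1000+559/1000→1. L = 1321/500 ≈ 2.6420.
Efficiency = H/L = 2.6118/2.6420 = 98.9%.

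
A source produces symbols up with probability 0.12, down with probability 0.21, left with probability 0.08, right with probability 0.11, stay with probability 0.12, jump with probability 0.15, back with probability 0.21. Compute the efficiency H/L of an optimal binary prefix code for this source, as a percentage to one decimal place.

98.6%

Entropy H = −Σ p log₂ p ≈ 2.7321 bits.
Huffman merges: 2/25+11/100→19/100; 3/25+3/25→6/25; 3/20+19/100→17/50; 21/100+21/100→21/50; 6/25+17/50→29/50; 21/50+29/50→1. L = 277/100 ≈ 2.7700.
Efficiency = H/L = 2.7321/2.7700 = 98.6%.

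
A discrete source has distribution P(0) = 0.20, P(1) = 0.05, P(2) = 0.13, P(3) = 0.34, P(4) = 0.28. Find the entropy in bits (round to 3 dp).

2.107 bits

H = −Σ pᵢ log₂ pᵢ.
−0.20·log₂(0.20) = 0.4644
−0.05·log₂(0.05) = 0.2161
−0.13·log₂(0.13) = 0.3826
−0.34·log₂(0.34) = 0.5292
−0.28·log₂(0.28) = 0.5142
Sum ≈ 2.1065 → 2.107 bits.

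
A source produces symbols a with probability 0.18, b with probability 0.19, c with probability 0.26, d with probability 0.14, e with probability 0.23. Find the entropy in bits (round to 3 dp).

2.291 bits

H = −Σ pᵢ log₂ pᵢ.
−0.18·log₂(0.18) = 0.4453
−0.19·log₂(0.19) = 0.4552
−0.26·log₂(0.26) = 0.5053
−0.14·log₂(0.14) = 0.3971
−0.23·log₂(0.23) = 0.4877
Sum ≈ 2.2906 → 2.291 bits.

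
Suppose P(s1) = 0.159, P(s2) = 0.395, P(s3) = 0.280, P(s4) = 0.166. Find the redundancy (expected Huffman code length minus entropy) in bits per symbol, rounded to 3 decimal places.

0.035 bits

Entropy H = −Σ p log₂ p ≈ 1.8954 bits.
Huffman merges: 159/1000+83/500→13/40; 7/25+13/40→121/200; 79/200+121/200→1. L = 193/100 ≈ 1.9300.
L − H = 1.9300 − 1.8954 = 0.035 bits.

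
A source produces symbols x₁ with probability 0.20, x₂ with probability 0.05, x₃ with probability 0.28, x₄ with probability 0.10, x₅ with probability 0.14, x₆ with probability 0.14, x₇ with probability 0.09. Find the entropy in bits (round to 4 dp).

H = −Σ pᵢ log₂ pᵢ.
−0.20·log₂(0.20) = 0.4644
−0.05·log₂(0.05) = 0.2161
−0.28·log₂(0.28) = 0.5142
−0.10·log₂(0.10) = 0.3322
−0.14·log₂(0.14) = 0.3971
−0.14·log₂(0.14) = 0.3971
−0.09·log₂(0.09) = 0.3127
Sum ≈ 2.6338 → 2.6338 bits.

2.6338 bits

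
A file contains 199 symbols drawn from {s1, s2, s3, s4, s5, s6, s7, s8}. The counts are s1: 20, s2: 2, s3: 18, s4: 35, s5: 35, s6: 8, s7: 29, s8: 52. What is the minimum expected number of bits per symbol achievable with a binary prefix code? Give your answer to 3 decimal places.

Probabilities are the counts divided by 199.
Repeatedly combine the two least-probable nodes; the expected code length is the sum of the merged weights.
merge 2/199 + 8/199 → 10/199
merge 10/199 + 18/199 → 28/199
merge 20/199 + 28/199 → 48/199
merge 29/199 + 35/199 → 64/199
merge 35/199 + 48/199 → 83/199
merge 52/199 + 64/199 → 116/199
merge 83/199 + 116/199 → 1
L = 10/199 + 28/199 + 48/199 + 64/199 + 83/199 + 116/199 + 1 = 548/199 ≈ 2.754 bits/symbol.

2.754 bits/symbol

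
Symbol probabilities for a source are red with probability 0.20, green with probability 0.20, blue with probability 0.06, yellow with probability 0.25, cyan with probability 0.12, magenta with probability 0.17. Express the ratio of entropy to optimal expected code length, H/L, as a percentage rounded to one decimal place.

97.8%

Entropy H = −Σ p log₂ p ≈ 2.4740 bits.
Huffman merges: 3/50+3/25→9/50; 17/100+9/50→7/20; 1/5+1/5→2/5; 1/4+7/20→3/5; 2/5+3/5→1. L = 253/100 ≈ 2.5300.
Efficiency = H/L = 2.4740/2.5300 = 97.8%.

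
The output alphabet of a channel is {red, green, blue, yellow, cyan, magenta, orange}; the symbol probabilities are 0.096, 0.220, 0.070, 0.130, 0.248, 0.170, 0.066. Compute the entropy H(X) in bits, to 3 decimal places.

2.649 bits

H = −Σ pᵢ log₂ pᵢ.
−0.096·log₂(0.096) = 0.3246
−0.220·log₂(0.220) = 0.4806
−0.070·log₂(0.070) = 0.2686
−0.130·log₂(0.130) = 0.3826
−0.248·log₂(0.248) = 0.4989
−0.170·log₂(0.170) = 0.4346
−0.066·log₂(0.066) = 0.2588
Sum ≈ 2.6486 → 2.649 bits.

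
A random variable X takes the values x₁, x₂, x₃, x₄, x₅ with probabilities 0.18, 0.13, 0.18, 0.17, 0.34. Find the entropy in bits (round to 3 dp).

H = −Σ pᵢ log₂ pᵢ.
−0.18·log₂(0.18) = 0.4453
−0.13·log₂(0.13) = 0.3826
−0.18·log₂(0.18) = 0.4453
−0.17·log₂(0.17) = 0.4346
−0.34·log₂(0.34) = 0.5292
Sum ≈ 2.2370 → 2.237 bits.

2.237 bits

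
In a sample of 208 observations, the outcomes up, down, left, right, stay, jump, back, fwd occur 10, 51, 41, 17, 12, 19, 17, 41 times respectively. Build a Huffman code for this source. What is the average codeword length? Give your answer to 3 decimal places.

2.827 bits/symbol

Probabilities are the counts divided by 208.
Repeatedly combine the two least-probable nodes; the expected code length is the sum of the merged weights.
merge 5/104 + 3/52 → 11/104
merge 17/208 + 17/208 → 17/104
merge 19/208 + 11/104 → 41/208
merge 17/104 + 41/208 → 75/208
merge 41/208 + 41/208 → 41/104
merge 51/208 + 75/208 → 63/104
merge 41/104 + 63/104 → 1
L = 11/104 + 17/104 + 41/208 + 75/208 + 41/104 + 63/104 + 1 = 147/52 ≈ 2.827 bits/symbol.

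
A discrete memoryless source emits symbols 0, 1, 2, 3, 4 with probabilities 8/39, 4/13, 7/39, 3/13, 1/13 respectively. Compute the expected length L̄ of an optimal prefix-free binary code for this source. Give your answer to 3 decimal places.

Repeatedly combine the two least-probable nodes; the expected code length is the sum of the merged weights.
merge 1/13 + 7/39 → 10/39
merge 8/39 + 3/13 → 17/39
merge 10/39 + 4/13 → 22/39
merge 17/39 + 22/39 → 1
L = 10/39 + 17/39 + 22/39 + 1 = 88/39 ≈ 2.256 bits/symbol.

2.256 bits/symbol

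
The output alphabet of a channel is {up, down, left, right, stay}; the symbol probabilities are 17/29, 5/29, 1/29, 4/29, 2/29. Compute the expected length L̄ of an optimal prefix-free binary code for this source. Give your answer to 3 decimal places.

1.759 bits/symbol

Repeatedly combine the two least-probable nodes; the expected code length is the sum of the merged weights.
merge 1/29 + 2/29 → 3/29
merge 3/29 + 4/29 → 7/29
merge 5/29 + 7/29 → 12/29
merge 12/29 + 17/29 → 1
L = 3/29 + 7/29 + 12/29 + 1 = 51/29 ≈ 1.759 bits/symbol.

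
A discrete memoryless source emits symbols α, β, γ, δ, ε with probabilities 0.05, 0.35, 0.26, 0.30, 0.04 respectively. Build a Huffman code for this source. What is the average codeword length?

Repeatedly combine the two least-probable nodes; the expected code length is the sum of the merged weights.
merge 1/25 + 1/20 → 9/100
merge 9/100 + 13/50 → 7/20
merge 3/10 + 7/20 → 13/20
merge 7/20 + 13/20 → 1
L = 9/100 + 7/20 + 13/20 + 1 = 209/100 = 2.09 bits/symbol.

2.09 bits/symbol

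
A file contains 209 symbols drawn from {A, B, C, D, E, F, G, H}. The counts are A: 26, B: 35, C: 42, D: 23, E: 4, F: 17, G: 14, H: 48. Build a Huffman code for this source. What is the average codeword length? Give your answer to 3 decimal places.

Probabilities are the counts divided by 209.
Repeatedly combine the two least-probable nodes; the expected code length is the sum of the merged weights.
merge 4/209 + 14/209 → 18/209
merge 17/209 + 18/209 → 35/209
merge 23/209 + 26/209 → 49/209
merge 35/209 + 35/209 → 70/209
merge 42/209 + 48/209 → 90/209
merge 49/209 + 70/209 → 119/209
merge 90/209 + 119/209 → 1
L = 18/209 + 35/209 + 49/209 + 70/209 + 90/209 + 119/209 + 1 = 590/209 ≈ 2.823 bits/symbol.

2.823 bits/symbol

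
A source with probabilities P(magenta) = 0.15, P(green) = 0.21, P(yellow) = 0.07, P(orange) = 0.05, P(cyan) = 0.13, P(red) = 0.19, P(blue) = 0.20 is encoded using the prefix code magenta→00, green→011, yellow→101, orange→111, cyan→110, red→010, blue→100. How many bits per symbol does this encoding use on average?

2.85 bits/symbol

L̄ = Σ pᵢ·ℓᵢ = 0.15·2 + 0.21·3 + 0.07·3 + 0.05·3 + 0.13·3 + 0.19·3 + 0.20·3 = 2.85 bits/symbol.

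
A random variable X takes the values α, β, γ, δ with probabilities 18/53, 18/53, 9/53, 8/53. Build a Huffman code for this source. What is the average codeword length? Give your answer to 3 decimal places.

1.981 bits/symbol

Repeatedly combine the two least-probable nodes; the expected code length is the sum of the merged weights.
merge 8/53 + 9/53 → 17/53
merge 17/53 + 18/53 → 35/53
merge 18/53 + 35/53 → 1
L = 17/53 + 35/53 + 1 = 105/53 ≈ 1.981 bits/symbol.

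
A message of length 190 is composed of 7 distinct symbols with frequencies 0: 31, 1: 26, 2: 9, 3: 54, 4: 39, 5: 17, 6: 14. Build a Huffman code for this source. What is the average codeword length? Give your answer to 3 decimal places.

2.632 bits/symbol

Probabilities are the counts divided by 190.
Repeatedly combine the two least-probable nodes; the expected code length is the sum of the merged weights.
merge 9/190 + 7/95 → 23/190
merge 17/190 + 23/190 → 4/19
merge 13/95 + 31/190 → 3/10
merge 39/190 + 4/19 → 79/190
merge 27/95 + 3/10 → 111/190
merge 79/190 + 111/190 → 1
L = 23/190 + 4/19 + 3/10 + 79/190 + 111/190 + 1 = 50/19 ≈ 2.632 bits/symbol.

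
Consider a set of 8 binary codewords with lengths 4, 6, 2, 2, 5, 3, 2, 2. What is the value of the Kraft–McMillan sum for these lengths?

With common denominator 2^6 = 64: Σ 2^(−ℓᵢ) = 4/64 + 1/64 + 16/64 + 16/64 + 2/64 + 8/64 + 16/64 + 16/64 = 79/64 = 1.234375.

1.234375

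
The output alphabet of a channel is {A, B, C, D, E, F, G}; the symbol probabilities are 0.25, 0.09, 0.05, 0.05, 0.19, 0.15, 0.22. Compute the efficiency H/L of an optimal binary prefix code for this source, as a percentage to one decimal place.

Entropy H = −Σ p log₂ p ≈ 2.5912 bits.
Huffman merges: 1/20+1/20→1/10; 9/100+1/10→19/100; 3/20+19/100→17/50; 19/100+11/50→41/100; 1/4+17/50→59/100; 41/100+59/100→1. L = 263/100 ≈ 2.6300.
Efficiency = H/L = 2.5912/2.6300 = 98.5%.

98.5%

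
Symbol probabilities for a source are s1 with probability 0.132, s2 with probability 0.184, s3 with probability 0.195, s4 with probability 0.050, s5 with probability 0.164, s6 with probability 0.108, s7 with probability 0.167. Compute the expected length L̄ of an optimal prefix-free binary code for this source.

2.779 bits/symbol

Repeatedly combine the two least-probable nodes; the expected code length is the sum of the merged weights.
merge 1/20 + 27/250 → 79/500
merge 33/250 + 79/500 → 29/100
merge 41/250 + 167/1000 → 331/1000
merge 23/125 + 39/200 → 379/1000
merge 29/100 + 331/1000 → 621/1000
merge 379/1000 + 621/1000 → 1
L = 79/500 + 29/100 + 331/1000 + 379/1000 + 621/1000 + 1 = 2779/1000 = 2.779 bits/symbol.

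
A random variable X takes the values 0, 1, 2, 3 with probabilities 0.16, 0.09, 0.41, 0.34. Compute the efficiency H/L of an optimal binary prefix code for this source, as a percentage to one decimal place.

Entropy H = −Σ p log₂ p ≈ 1.7922 bits.
Huffman merges: 9/100+4/25→1/4; 1/4+17/50→59/100; 41/100+59/100→1. L = 46/25 ≈ 1.8400.
Efficiency = H/L = 1.7922/1.8400 = 97.4%.

97.4%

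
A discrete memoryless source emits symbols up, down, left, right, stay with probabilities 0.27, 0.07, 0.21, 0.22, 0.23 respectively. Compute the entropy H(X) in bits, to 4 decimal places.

2.2196 bits

H = −Σ pᵢ log₂ pᵢ.
−0.27·log₂(0.27) = 0.5100
−0.07·log₂(0.07) = 0.2686
−0.21·log₂(0.21) = 0.4728
−0.22·log₂(0.22) = 0.4806
−0.23·log₂(0.23) = 0.4877
Sum ≈ 2.2196 → 2.2196 bits.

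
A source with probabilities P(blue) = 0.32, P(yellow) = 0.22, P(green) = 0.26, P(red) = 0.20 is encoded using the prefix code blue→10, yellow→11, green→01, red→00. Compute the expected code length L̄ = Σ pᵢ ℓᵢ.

L̄ = Σ pᵢ·ℓᵢ = 0.32·2 + 0.22·2 + 0.26·2 + 0.20·2 = 2 bits/symbol.

2 bits/symbol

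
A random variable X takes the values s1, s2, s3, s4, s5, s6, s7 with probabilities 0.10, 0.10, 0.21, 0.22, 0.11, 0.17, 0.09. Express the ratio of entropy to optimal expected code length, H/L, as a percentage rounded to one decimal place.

98.4%

Entropy H = −Σ p log₂ p ≈ 2.7153 bits.
Huffman merges: 9/100+1/10→19/100; 1/10+11/100→21/100; 17/100+19/100→9/25; 21/100+21/100→21/50; 11/50+9/25→29/50; 21/50+29/50→1. L = 69/25 ≈ 2.7600.
Efficiency = H/L = 2.7153/2.7600 = 98.4%.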